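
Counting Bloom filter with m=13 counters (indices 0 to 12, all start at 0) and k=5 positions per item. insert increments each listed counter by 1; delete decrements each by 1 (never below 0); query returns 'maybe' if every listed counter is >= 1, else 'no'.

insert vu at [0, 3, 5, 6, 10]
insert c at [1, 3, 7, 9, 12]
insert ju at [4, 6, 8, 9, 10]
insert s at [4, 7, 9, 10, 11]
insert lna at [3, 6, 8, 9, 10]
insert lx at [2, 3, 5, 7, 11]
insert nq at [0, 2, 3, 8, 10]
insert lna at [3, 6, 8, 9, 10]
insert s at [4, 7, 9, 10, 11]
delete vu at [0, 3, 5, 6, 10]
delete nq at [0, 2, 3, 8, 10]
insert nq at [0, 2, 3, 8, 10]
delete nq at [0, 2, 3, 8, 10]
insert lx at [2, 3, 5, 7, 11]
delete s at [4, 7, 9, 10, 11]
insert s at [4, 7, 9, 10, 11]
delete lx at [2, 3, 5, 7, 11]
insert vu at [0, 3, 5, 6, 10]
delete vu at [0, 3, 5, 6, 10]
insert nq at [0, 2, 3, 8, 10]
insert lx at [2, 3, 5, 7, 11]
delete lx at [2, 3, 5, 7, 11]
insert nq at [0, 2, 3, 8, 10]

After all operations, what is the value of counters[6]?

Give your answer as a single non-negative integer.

Step 1: insert vu at [0, 3, 5, 6, 10] -> counters=[1,0,0,1,0,1,1,0,0,0,1,0,0]
Step 2: insert c at [1, 3, 7, 9, 12] -> counters=[1,1,0,2,0,1,1,1,0,1,1,0,1]
Step 3: insert ju at [4, 6, 8, 9, 10] -> counters=[1,1,0,2,1,1,2,1,1,2,2,0,1]
Step 4: insert s at [4, 7, 9, 10, 11] -> counters=[1,1,0,2,2,1,2,2,1,3,3,1,1]
Step 5: insert lna at [3, 6, 8, 9, 10] -> counters=[1,1,0,3,2,1,3,2,2,4,4,1,1]
Step 6: insert lx at [2, 3, 5, 7, 11] -> counters=[1,1,1,4,2,2,3,3,2,4,4,2,1]
Step 7: insert nq at [0, 2, 3, 8, 10] -> counters=[2,1,2,5,2,2,3,3,3,4,5,2,1]
Step 8: insert lna at [3, 6, 8, 9, 10] -> counters=[2,1,2,6,2,2,4,3,4,5,6,2,1]
Step 9: insert s at [4, 7, 9, 10, 11] -> counters=[2,1,2,6,3,2,4,4,4,6,7,3,1]
Step 10: delete vu at [0, 3, 5, 6, 10] -> counters=[1,1,2,5,3,1,3,4,4,6,6,3,1]
Step 11: delete nq at [0, 2, 3, 8, 10] -> counters=[0,1,1,4,3,1,3,4,3,6,5,3,1]
Step 12: insert nq at [0, 2, 3, 8, 10] -> counters=[1,1,2,5,3,1,3,4,4,6,6,3,1]
Step 13: delete nq at [0, 2, 3, 8, 10] -> counters=[0,1,1,4,3,1,3,4,3,6,5,3,1]
Step 14: insert lx at [2, 3, 5, 7, 11] -> counters=[0,1,2,5,3,2,3,5,3,6,5,4,1]
Step 15: delete s at [4, 7, 9, 10, 11] -> counters=[0,1,2,5,2,2,3,4,3,5,4,3,1]
Step 16: insert s at [4, 7, 9, 10, 11] -> counters=[0,1,2,5,3,2,3,5,3,6,5,4,1]
Step 17: delete lx at [2, 3, 5, 7, 11] -> counters=[0,1,1,4,3,1,3,4,3,6,5,3,1]
Step 18: insert vu at [0, 3, 5, 6, 10] -> counters=[1,1,1,5,3,2,4,4,3,6,6,3,1]
Step 19: delete vu at [0, 3, 5, 6, 10] -> counters=[0,1,1,4,3,1,3,4,3,6,5,3,1]
Step 20: insert nq at [0, 2, 3, 8, 10] -> counters=[1,1,2,5,3,1,3,4,4,6,6,3,1]
Step 21: insert lx at [2, 3, 5, 7, 11] -> counters=[1,1,3,6,3,2,3,5,4,6,6,4,1]
Step 22: delete lx at [2, 3, 5, 7, 11] -> counters=[1,1,2,5,3,1,3,4,4,6,6,3,1]
Step 23: insert nq at [0, 2, 3, 8, 10] -> counters=[2,1,3,6,3,1,3,4,5,6,7,3,1]
Final counters=[2,1,3,6,3,1,3,4,5,6,7,3,1] -> counters[6]=3

Answer: 3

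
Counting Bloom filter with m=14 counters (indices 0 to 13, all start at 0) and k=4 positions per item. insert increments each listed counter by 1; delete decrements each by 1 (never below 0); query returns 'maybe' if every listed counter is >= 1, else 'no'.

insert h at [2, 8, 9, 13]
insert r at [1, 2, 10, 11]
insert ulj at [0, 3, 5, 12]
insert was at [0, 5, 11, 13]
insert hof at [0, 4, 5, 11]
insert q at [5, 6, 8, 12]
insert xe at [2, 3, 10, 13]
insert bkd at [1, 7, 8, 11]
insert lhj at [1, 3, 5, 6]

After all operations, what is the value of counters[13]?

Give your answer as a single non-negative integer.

Step 1: insert h at [2, 8, 9, 13] -> counters=[0,0,1,0,0,0,0,0,1,1,0,0,0,1]
Step 2: insert r at [1, 2, 10, 11] -> counters=[0,1,2,0,0,0,0,0,1,1,1,1,0,1]
Step 3: insert ulj at [0, 3, 5, 12] -> counters=[1,1,2,1,0,1,0,0,1,1,1,1,1,1]
Step 4: insert was at [0, 5, 11, 13] -> counters=[2,1,2,1,0,2,0,0,1,1,1,2,1,2]
Step 5: insert hof at [0, 4, 5, 11] -> counters=[3,1,2,1,1,3,0,0,1,1,1,3,1,2]
Step 6: insert q at [5, 6, 8, 12] -> counters=[3,1,2,1,1,4,1,0,2,1,1,3,2,2]
Step 7: insert xe at [2, 3, 10, 13] -> counters=[3,1,3,2,1,4,1,0,2,1,2,3,2,3]
Step 8: insert bkd at [1, 7, 8, 11] -> counters=[3,2,3,2,1,4,1,1,3,1,2,4,2,3]
Step 9: insert lhj at [1, 3, 5, 6] -> counters=[3,3,3,3,1,5,2,1,3,1,2,4,2,3]
Final counters=[3,3,3,3,1,5,2,1,3,1,2,4,2,3] -> counters[13]=3

Answer: 3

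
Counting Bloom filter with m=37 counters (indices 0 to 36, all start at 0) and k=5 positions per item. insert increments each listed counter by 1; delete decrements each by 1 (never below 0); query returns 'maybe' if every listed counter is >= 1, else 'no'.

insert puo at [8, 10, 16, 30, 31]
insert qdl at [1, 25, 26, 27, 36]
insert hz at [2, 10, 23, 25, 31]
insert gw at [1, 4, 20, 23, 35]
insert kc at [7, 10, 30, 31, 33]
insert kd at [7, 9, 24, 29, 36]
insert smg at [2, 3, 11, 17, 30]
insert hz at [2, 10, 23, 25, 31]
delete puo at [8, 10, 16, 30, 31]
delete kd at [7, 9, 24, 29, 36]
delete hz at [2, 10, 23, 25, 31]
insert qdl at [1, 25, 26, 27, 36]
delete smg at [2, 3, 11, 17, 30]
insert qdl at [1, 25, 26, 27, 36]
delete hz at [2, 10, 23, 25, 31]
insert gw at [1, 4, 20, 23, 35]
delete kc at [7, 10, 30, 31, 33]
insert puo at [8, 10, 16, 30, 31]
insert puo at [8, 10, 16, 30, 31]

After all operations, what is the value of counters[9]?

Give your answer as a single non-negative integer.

Answer: 0

Derivation:
Step 1: insert puo at [8, 10, 16, 30, 31] -> counters=[0,0,0,0,0,0,0,0,1,0,1,0,0,0,0,0,1,0,0,0,0,0,0,0,0,0,0,0,0,0,1,1,0,0,0,0,0]
Step 2: insert qdl at [1, 25, 26, 27, 36] -> counters=[0,1,0,0,0,0,0,0,1,0,1,0,0,0,0,0,1,0,0,0,0,0,0,0,0,1,1,1,0,0,1,1,0,0,0,0,1]
Step 3: insert hz at [2, 10, 23, 25, 31] -> counters=[0,1,1,0,0,0,0,0,1,0,2,0,0,0,0,0,1,0,0,0,0,0,0,1,0,2,1,1,0,0,1,2,0,0,0,0,1]
Step 4: insert gw at [1, 4, 20, 23, 35] -> counters=[0,2,1,0,1,0,0,0,1,0,2,0,0,0,0,0,1,0,0,0,1,0,0,2,0,2,1,1,0,0,1,2,0,0,0,1,1]
Step 5: insert kc at [7, 10, 30, 31, 33] -> counters=[0,2,1,0,1,0,0,1,1,0,3,0,0,0,0,0,1,0,0,0,1,0,0,2,0,2,1,1,0,0,2,3,0,1,0,1,1]
Step 6: insert kd at [7, 9, 24, 29, 36] -> counters=[0,2,1,0,1,0,0,2,1,1,3,0,0,0,0,0,1,0,0,0,1,0,0,2,1,2,1,1,0,1,2,3,0,1,0,1,2]
Step 7: insert smg at [2, 3, 11, 17, 30] -> counters=[0,2,2,1,1,0,0,2,1,1,3,1,0,0,0,0,1,1,0,0,1,0,0,2,1,2,1,1,0,1,3,3,0,1,0,1,2]
Step 8: insert hz at [2, 10, 23, 25, 31] -> counters=[0,2,3,1,1,0,0,2,1,1,4,1,0,0,0,0,1,1,0,0,1,0,0,3,1,3,1,1,0,1,3,4,0,1,0,1,2]
Step 9: delete puo at [8, 10, 16, 30, 31] -> counters=[0,2,3,1,1,0,0,2,0,1,3,1,0,0,0,0,0,1,0,0,1,0,0,3,1,3,1,1,0,1,2,3,0,1,0,1,2]
Step 10: delete kd at [7, 9, 24, 29, 36] -> counters=[0,2,3,1,1,0,0,1,0,0,3,1,0,0,0,0,0,1,0,0,1,0,0,3,0,3,1,1,0,0,2,3,0,1,0,1,1]
Step 11: delete hz at [2, 10, 23, 25, 31] -> counters=[0,2,2,1,1,0,0,1,0,0,2,1,0,0,0,0,0,1,0,0,1,0,0,2,0,2,1,1,0,0,2,2,0,1,0,1,1]
Step 12: insert qdl at [1, 25, 26, 27, 36] -> counters=[0,3,2,1,1,0,0,1,0,0,2,1,0,0,0,0,0,1,0,0,1,0,0,2,0,3,2,2,0,0,2,2,0,1,0,1,2]
Step 13: delete smg at [2, 3, 11, 17, 30] -> counters=[0,3,1,0,1,0,0,1,0,0,2,0,0,0,0,0,0,0,0,0,1,0,0,2,0,3,2,2,0,0,1,2,0,1,0,1,2]
Step 14: insert qdl at [1, 25, 26, 27, 36] -> counters=[0,4,1,0,1,0,0,1,0,0,2,0,0,0,0,0,0,0,0,0,1,0,0,2,0,4,3,3,0,0,1,2,0,1,0,1,3]
Step 15: delete hz at [2, 10, 23, 25, 31] -> counters=[0,4,0,0,1,0,0,1,0,0,1,0,0,0,0,0,0,0,0,0,1,0,0,1,0,3,3,3,0,0,1,1,0,1,0,1,3]
Step 16: insert gw at [1, 4, 20, 23, 35] -> counters=[0,5,0,0,2,0,0,1,0,0,1,0,0,0,0,0,0,0,0,0,2,0,0,2,0,3,3,3,0,0,1,1,0,1,0,2,3]
Step 17: delete kc at [7, 10, 30, 31, 33] -> counters=[0,5,0,0,2,0,0,0,0,0,0,0,0,0,0,0,0,0,0,0,2,0,0,2,0,3,3,3,0,0,0,0,0,0,0,2,3]
Step 18: insert puo at [8, 10, 16, 30, 31] -> counters=[0,5,0,0,2,0,0,0,1,0,1,0,0,0,0,0,1,0,0,0,2,0,0,2,0,3,3,3,0,0,1,1,0,0,0,2,3]
Step 19: insert puo at [8, 10, 16, 30, 31] -> counters=[0,5,0,0,2,0,0,0,2,0,2,0,0,0,0,0,2,0,0,0,2,0,0,2,0,3,3,3,0,0,2,2,0,0,0,2,3]
Final counters=[0,5,0,0,2,0,0,0,2,0,2,0,0,0,0,0,2,0,0,0,2,0,0,2,0,3,3,3,0,0,2,2,0,0,0,2,3] -> counters[9]=0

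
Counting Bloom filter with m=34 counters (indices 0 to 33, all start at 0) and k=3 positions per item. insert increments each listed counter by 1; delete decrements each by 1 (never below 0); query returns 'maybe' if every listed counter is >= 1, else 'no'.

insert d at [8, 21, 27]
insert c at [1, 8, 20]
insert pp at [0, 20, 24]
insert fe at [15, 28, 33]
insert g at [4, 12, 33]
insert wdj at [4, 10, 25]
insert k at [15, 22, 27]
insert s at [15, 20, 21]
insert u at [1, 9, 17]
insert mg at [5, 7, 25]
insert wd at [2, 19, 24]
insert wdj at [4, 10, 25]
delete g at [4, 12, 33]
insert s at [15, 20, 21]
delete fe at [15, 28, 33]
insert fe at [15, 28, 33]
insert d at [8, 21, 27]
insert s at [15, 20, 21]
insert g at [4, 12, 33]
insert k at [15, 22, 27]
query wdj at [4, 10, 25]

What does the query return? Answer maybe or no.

Answer: maybe

Derivation:
Step 1: insert d at [8, 21, 27] -> counters=[0,0,0,0,0,0,0,0,1,0,0,0,0,0,0,0,0,0,0,0,0,1,0,0,0,0,0,1,0,0,0,0,0,0]
Step 2: insert c at [1, 8, 20] -> counters=[0,1,0,0,0,0,0,0,2,0,0,0,0,0,0,0,0,0,0,0,1,1,0,0,0,0,0,1,0,0,0,0,0,0]
Step 3: insert pp at [0, 20, 24] -> counters=[1,1,0,0,0,0,0,0,2,0,0,0,0,0,0,0,0,0,0,0,2,1,0,0,1,0,0,1,0,0,0,0,0,0]
Step 4: insert fe at [15, 28, 33] -> counters=[1,1,0,0,0,0,0,0,2,0,0,0,0,0,0,1,0,0,0,0,2,1,0,0,1,0,0,1,1,0,0,0,0,1]
Step 5: insert g at [4, 12, 33] -> counters=[1,1,0,0,1,0,0,0,2,0,0,0,1,0,0,1,0,0,0,0,2,1,0,0,1,0,0,1,1,0,0,0,0,2]
Step 6: insert wdj at [4, 10, 25] -> counters=[1,1,0,0,2,0,0,0,2,0,1,0,1,0,0,1,0,0,0,0,2,1,0,0,1,1,0,1,1,0,0,0,0,2]
Step 7: insert k at [15, 22, 27] -> counters=[1,1,0,0,2,0,0,0,2,0,1,0,1,0,0,2,0,0,0,0,2,1,1,0,1,1,0,2,1,0,0,0,0,2]
Step 8: insert s at [15, 20, 21] -> counters=[1,1,0,0,2,0,0,0,2,0,1,0,1,0,0,3,0,0,0,0,3,2,1,0,1,1,0,2,1,0,0,0,0,2]
Step 9: insert u at [1, 9, 17] -> counters=[1,2,0,0,2,0,0,0,2,1,1,0,1,0,0,3,0,1,0,0,3,2,1,0,1,1,0,2,1,0,0,0,0,2]
Step 10: insert mg at [5, 7, 25] -> counters=[1,2,0,0,2,1,0,1,2,1,1,0,1,0,0,3,0,1,0,0,3,2,1,0,1,2,0,2,1,0,0,0,0,2]
Step 11: insert wd at [2, 19, 24] -> counters=[1,2,1,0,2,1,0,1,2,1,1,0,1,0,0,3,0,1,0,1,3,2,1,0,2,2,0,2,1,0,0,0,0,2]
Step 12: insert wdj at [4, 10, 25] -> counters=[1,2,1,0,3,1,0,1,2,1,2,0,1,0,0,3,0,1,0,1,3,2,1,0,2,3,0,2,1,0,0,0,0,2]
Step 13: delete g at [4, 12, 33] -> counters=[1,2,1,0,2,1,0,1,2,1,2,0,0,0,0,3,0,1,0,1,3,2,1,0,2,3,0,2,1,0,0,0,0,1]
Step 14: insert s at [15, 20, 21] -> counters=[1,2,1,0,2,1,0,1,2,1,2,0,0,0,0,4,0,1,0,1,4,3,1,0,2,3,0,2,1,0,0,0,0,1]
Step 15: delete fe at [15, 28, 33] -> counters=[1,2,1,0,2,1,0,1,2,1,2,0,0,0,0,3,0,1,0,1,4,3,1,0,2,3,0,2,0,0,0,0,0,0]
Step 16: insert fe at [15, 28, 33] -> counters=[1,2,1,0,2,1,0,1,2,1,2,0,0,0,0,4,0,1,0,1,4,3,1,0,2,3,0,2,1,0,0,0,0,1]
Step 17: insert d at [8, 21, 27] -> counters=[1,2,1,0,2,1,0,1,3,1,2,0,0,0,0,4,0,1,0,1,4,4,1,0,2,3,0,3,1,0,0,0,0,1]
Step 18: insert s at [15, 20, 21] -> counters=[1,2,1,0,2,1,0,1,3,1,2,0,0,0,0,5,0,1,0,1,5,5,1,0,2,3,0,3,1,0,0,0,0,1]
Step 19: insert g at [4, 12, 33] -> counters=[1,2,1,0,3,1,0,1,3,1,2,0,1,0,0,5,0,1,0,1,5,5,1,0,2,3,0,3,1,0,0,0,0,2]
Step 20: insert k at [15, 22, 27] -> counters=[1,2,1,0,3,1,0,1,3,1,2,0,1,0,0,6,0,1,0,1,5,5,2,0,2,3,0,4,1,0,0,0,0,2]
Query wdj: check counters[4]=3 counters[10]=2 counters[25]=3 -> maybe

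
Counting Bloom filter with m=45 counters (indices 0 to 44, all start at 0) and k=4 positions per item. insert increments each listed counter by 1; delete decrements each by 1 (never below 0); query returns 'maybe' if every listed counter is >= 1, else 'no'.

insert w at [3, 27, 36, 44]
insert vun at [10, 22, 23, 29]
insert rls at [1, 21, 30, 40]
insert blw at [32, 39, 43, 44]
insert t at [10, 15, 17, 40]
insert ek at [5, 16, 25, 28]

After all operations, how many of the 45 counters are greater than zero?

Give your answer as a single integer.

Step 1: insert w at [3, 27, 36, 44] -> counters=[0,0,0,1,0,0,0,0,0,0,0,0,0,0,0,0,0,0,0,0,0,0,0,0,0,0,0,1,0,0,0,0,0,0,0,0,1,0,0,0,0,0,0,0,1]
Step 2: insert vun at [10, 22, 23, 29] -> counters=[0,0,0,1,0,0,0,0,0,0,1,0,0,0,0,0,0,0,0,0,0,0,1,1,0,0,0,1,0,1,0,0,0,0,0,0,1,0,0,0,0,0,0,0,1]
Step 3: insert rls at [1, 21, 30, 40] -> counters=[0,1,0,1,0,0,0,0,0,0,1,0,0,0,0,0,0,0,0,0,0,1,1,1,0,0,0,1,0,1,1,0,0,0,0,0,1,0,0,0,1,0,0,0,1]
Step 4: insert blw at [32, 39, 43, 44] -> counters=[0,1,0,1,0,0,0,0,0,0,1,0,0,0,0,0,0,0,0,0,0,1,1,1,0,0,0,1,0,1,1,0,1,0,0,0,1,0,0,1,1,0,0,1,2]
Step 5: insert t at [10, 15, 17, 40] -> counters=[0,1,0,1,0,0,0,0,0,0,2,0,0,0,0,1,0,1,0,0,0,1,1,1,0,0,0,1,0,1,1,0,1,0,0,0,1,0,0,1,2,0,0,1,2]
Step 6: insert ek at [5, 16, 25, 28] -> counters=[0,1,0,1,0,1,0,0,0,0,2,0,0,0,0,1,1,1,0,0,0,1,1,1,0,1,0,1,1,1,1,0,1,0,0,0,1,0,0,1,2,0,0,1,2]
Final counters=[0,1,0,1,0,1,0,0,0,0,2,0,0,0,0,1,1,1,0,0,0,1,1,1,0,1,0,1,1,1,1,0,1,0,0,0,1,0,0,1,2,0,0,1,2] -> 21 nonzero

Answer: 21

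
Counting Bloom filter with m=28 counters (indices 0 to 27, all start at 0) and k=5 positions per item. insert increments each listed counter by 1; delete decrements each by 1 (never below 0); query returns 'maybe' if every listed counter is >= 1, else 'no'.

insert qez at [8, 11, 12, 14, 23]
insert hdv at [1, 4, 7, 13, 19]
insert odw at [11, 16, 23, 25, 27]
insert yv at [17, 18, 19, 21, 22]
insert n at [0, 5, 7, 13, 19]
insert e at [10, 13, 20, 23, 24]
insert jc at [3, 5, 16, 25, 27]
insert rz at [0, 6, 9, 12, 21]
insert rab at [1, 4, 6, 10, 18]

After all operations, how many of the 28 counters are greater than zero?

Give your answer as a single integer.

Step 1: insert qez at [8, 11, 12, 14, 23] -> counters=[0,0,0,0,0,0,0,0,1,0,0,1,1,0,1,0,0,0,0,0,0,0,0,1,0,0,0,0]
Step 2: insert hdv at [1, 4, 7, 13, 19] -> counters=[0,1,0,0,1,0,0,1,1,0,0,1,1,1,1,0,0,0,0,1,0,0,0,1,0,0,0,0]
Step 3: insert odw at [11, 16, 23, 25, 27] -> counters=[0,1,0,0,1,0,0,1,1,0,0,2,1,1,1,0,1,0,0,1,0,0,0,2,0,1,0,1]
Step 4: insert yv at [17, 18, 19, 21, 22] -> counters=[0,1,0,0,1,0,0,1,1,0,0,2,1,1,1,0,1,1,1,2,0,1,1,2,0,1,0,1]
Step 5: insert n at [0, 5, 7, 13, 19] -> counters=[1,1,0,0,1,1,0,2,1,0,0,2,1,2,1,0,1,1,1,3,0,1,1,2,0,1,0,1]
Step 6: insert e at [10, 13, 20, 23, 24] -> counters=[1,1,0,0,1,1,0,2,1,0,1,2,1,3,1,0,1,1,1,3,1,1,1,3,1,1,0,1]
Step 7: insert jc at [3, 5, 16, 25, 27] -> counters=[1,1,0,1,1,2,0,2,1,0,1,2,1,3,1,0,2,1,1,3,1,1,1,3,1,2,0,2]
Step 8: insert rz at [0, 6, 9, 12, 21] -> counters=[2,1,0,1,1,2,1,2,1,1,1,2,2,3,1,0,2,1,1,3,1,2,1,3,1,2,0,2]
Step 9: insert rab at [1, 4, 6, 10, 18] -> counters=[2,2,0,1,2,2,2,2,1,1,2,2,2,3,1,0,2,1,2,3,1,2,1,3,1,2,0,2]
Final counters=[2,2,0,1,2,2,2,2,1,1,2,2,2,3,1,0,2,1,2,3,1,2,1,3,1,2,0,2] -> 25 nonzero

Answer: 25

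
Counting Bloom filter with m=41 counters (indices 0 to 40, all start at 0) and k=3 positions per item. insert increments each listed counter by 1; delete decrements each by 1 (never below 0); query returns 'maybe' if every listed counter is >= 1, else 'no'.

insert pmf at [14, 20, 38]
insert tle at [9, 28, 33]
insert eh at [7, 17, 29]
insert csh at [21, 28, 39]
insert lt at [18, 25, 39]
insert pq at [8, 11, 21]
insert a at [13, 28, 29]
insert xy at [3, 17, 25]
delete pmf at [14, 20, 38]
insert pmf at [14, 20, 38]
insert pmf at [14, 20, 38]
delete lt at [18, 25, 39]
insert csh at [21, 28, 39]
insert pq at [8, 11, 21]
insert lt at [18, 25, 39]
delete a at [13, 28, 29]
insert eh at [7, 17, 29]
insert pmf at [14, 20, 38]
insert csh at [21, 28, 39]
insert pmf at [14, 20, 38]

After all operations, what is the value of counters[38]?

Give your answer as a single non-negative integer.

Step 1: insert pmf at [14, 20, 38] -> counters=[0,0,0,0,0,0,0,0,0,0,0,0,0,0,1,0,0,0,0,0,1,0,0,0,0,0,0,0,0,0,0,0,0,0,0,0,0,0,1,0,0]
Step 2: insert tle at [9, 28, 33] -> counters=[0,0,0,0,0,0,0,0,0,1,0,0,0,0,1,0,0,0,0,0,1,0,0,0,0,0,0,0,1,0,0,0,0,1,0,0,0,0,1,0,0]
Step 3: insert eh at [7, 17, 29] -> counters=[0,0,0,0,0,0,0,1,0,1,0,0,0,0,1,0,0,1,0,0,1,0,0,0,0,0,0,0,1,1,0,0,0,1,0,0,0,0,1,0,0]
Step 4: insert csh at [21, 28, 39] -> counters=[0,0,0,0,0,0,0,1,0,1,0,0,0,0,1,0,0,1,0,0,1,1,0,0,0,0,0,0,2,1,0,0,0,1,0,0,0,0,1,1,0]
Step 5: insert lt at [18, 25, 39] -> counters=[0,0,0,0,0,0,0,1,0,1,0,0,0,0,1,0,0,1,1,0,1,1,0,0,0,1,0,0,2,1,0,0,0,1,0,0,0,0,1,2,0]
Step 6: insert pq at [8, 11, 21] -> counters=[0,0,0,0,0,0,0,1,1,1,0,1,0,0,1,0,0,1,1,0,1,2,0,0,0,1,0,0,2,1,0,0,0,1,0,0,0,0,1,2,0]
Step 7: insert a at [13, 28, 29] -> counters=[0,0,0,0,0,0,0,1,1,1,0,1,0,1,1,0,0,1,1,0,1,2,0,0,0,1,0,0,3,2,0,0,0,1,0,0,0,0,1,2,0]
Step 8: insert xy at [3, 17, 25] -> counters=[0,0,0,1,0,0,0,1,1,1,0,1,0,1,1,0,0,2,1,0,1,2,0,0,0,2,0,0,3,2,0,0,0,1,0,0,0,0,1,2,0]
Step 9: delete pmf at [14, 20, 38] -> counters=[0,0,0,1,0,0,0,1,1,1,0,1,0,1,0,0,0,2,1,0,0,2,0,0,0,2,0,0,3,2,0,0,0,1,0,0,0,0,0,2,0]
Step 10: insert pmf at [14, 20, 38] -> counters=[0,0,0,1,0,0,0,1,1,1,0,1,0,1,1,0,0,2,1,0,1,2,0,0,0,2,0,0,3,2,0,0,0,1,0,0,0,0,1,2,0]
Step 11: insert pmf at [14, 20, 38] -> counters=[0,0,0,1,0,0,0,1,1,1,0,1,0,1,2,0,0,2,1,0,2,2,0,0,0,2,0,0,3,2,0,0,0,1,0,0,0,0,2,2,0]
Step 12: delete lt at [18, 25, 39] -> counters=[0,0,0,1,0,0,0,1,1,1,0,1,0,1,2,0,0,2,0,0,2,2,0,0,0,1,0,0,3,2,0,0,0,1,0,0,0,0,2,1,0]
Step 13: insert csh at [21, 28, 39] -> counters=[0,0,0,1,0,0,0,1,1,1,0,1,0,1,2,0,0,2,0,0,2,3,0,0,0,1,0,0,4,2,0,0,0,1,0,0,0,0,2,2,0]
Step 14: insert pq at [8, 11, 21] -> counters=[0,0,0,1,0,0,0,1,2,1,0,2,0,1,2,0,0,2,0,0,2,4,0,0,0,1,0,0,4,2,0,0,0,1,0,0,0,0,2,2,0]
Step 15: insert lt at [18, 25, 39] -> counters=[0,0,0,1,0,0,0,1,2,1,0,2,0,1,2,0,0,2,1,0,2,4,0,0,0,2,0,0,4,2,0,0,0,1,0,0,0,0,2,3,0]
Step 16: delete a at [13, 28, 29] -> counters=[0,0,0,1,0,0,0,1,2,1,0,2,0,0,2,0,0,2,1,0,2,4,0,0,0,2,0,0,3,1,0,0,0,1,0,0,0,0,2,3,0]
Step 17: insert eh at [7, 17, 29] -> counters=[0,0,0,1,0,0,0,2,2,1,0,2,0,0,2,0,0,3,1,0,2,4,0,0,0,2,0,0,3,2,0,0,0,1,0,0,0,0,2,3,0]
Step 18: insert pmf at [14, 20, 38] -> counters=[0,0,0,1,0,0,0,2,2,1,0,2,0,0,3,0,0,3,1,0,3,4,0,0,0,2,0,0,3,2,0,0,0,1,0,0,0,0,3,3,0]
Step 19: insert csh at [21, 28, 39] -> counters=[0,0,0,1,0,0,0,2,2,1,0,2,0,0,3,0,0,3,1,0,3,5,0,0,0,2,0,0,4,2,0,0,0,1,0,0,0,0,3,4,0]
Step 20: insert pmf at [14, 20, 38] -> counters=[0,0,0,1,0,0,0,2,2,1,0,2,0,0,4,0,0,3,1,0,4,5,0,0,0,2,0,0,4,2,0,0,0,1,0,0,0,0,4,4,0]
Final counters=[0,0,0,1,0,0,0,2,2,1,0,2,0,0,4,0,0,3,1,0,4,5,0,0,0,2,0,0,4,2,0,0,0,1,0,0,0,0,4,4,0] -> counters[38]=4

Answer: 4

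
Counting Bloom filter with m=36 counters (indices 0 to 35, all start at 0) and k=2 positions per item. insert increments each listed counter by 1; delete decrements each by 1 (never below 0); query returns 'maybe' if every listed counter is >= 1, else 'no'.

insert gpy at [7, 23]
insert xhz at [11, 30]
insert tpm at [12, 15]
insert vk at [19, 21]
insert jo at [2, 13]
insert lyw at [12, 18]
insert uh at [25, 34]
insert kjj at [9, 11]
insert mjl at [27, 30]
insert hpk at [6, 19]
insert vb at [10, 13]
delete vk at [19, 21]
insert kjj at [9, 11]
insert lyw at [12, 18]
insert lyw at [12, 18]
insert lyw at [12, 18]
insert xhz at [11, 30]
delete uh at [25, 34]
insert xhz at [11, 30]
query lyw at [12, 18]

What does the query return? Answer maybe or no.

Answer: maybe

Derivation:
Step 1: insert gpy at [7, 23] -> counters=[0,0,0,0,0,0,0,1,0,0,0,0,0,0,0,0,0,0,0,0,0,0,0,1,0,0,0,0,0,0,0,0,0,0,0,0]
Step 2: insert xhz at [11, 30] -> counters=[0,0,0,0,0,0,0,1,0,0,0,1,0,0,0,0,0,0,0,0,0,0,0,1,0,0,0,0,0,0,1,0,0,0,0,0]
Step 3: insert tpm at [12, 15] -> counters=[0,0,0,0,0,0,0,1,0,0,0,1,1,0,0,1,0,0,0,0,0,0,0,1,0,0,0,0,0,0,1,0,0,0,0,0]
Step 4: insert vk at [19, 21] -> counters=[0,0,0,0,0,0,0,1,0,0,0,1,1,0,0,1,0,0,0,1,0,1,0,1,0,0,0,0,0,0,1,0,0,0,0,0]
Step 5: insert jo at [2, 13] -> counters=[0,0,1,0,0,0,0,1,0,0,0,1,1,1,0,1,0,0,0,1,0,1,0,1,0,0,0,0,0,0,1,0,0,0,0,0]
Step 6: insert lyw at [12, 18] -> counters=[0,0,1,0,0,0,0,1,0,0,0,1,2,1,0,1,0,0,1,1,0,1,0,1,0,0,0,0,0,0,1,0,0,0,0,0]
Step 7: insert uh at [25, 34] -> counters=[0,0,1,0,0,0,0,1,0,0,0,1,2,1,0,1,0,0,1,1,0,1,0,1,0,1,0,0,0,0,1,0,0,0,1,0]
Step 8: insert kjj at [9, 11] -> counters=[0,0,1,0,0,0,0,1,0,1,0,2,2,1,0,1,0,0,1,1,0,1,0,1,0,1,0,0,0,0,1,0,0,0,1,0]
Step 9: insert mjl at [27, 30] -> counters=[0,0,1,0,0,0,0,1,0,1,0,2,2,1,0,1,0,0,1,1,0,1,0,1,0,1,0,1,0,0,2,0,0,0,1,0]
Step 10: insert hpk at [6, 19] -> counters=[0,0,1,0,0,0,1,1,0,1,0,2,2,1,0,1,0,0,1,2,0,1,0,1,0,1,0,1,0,0,2,0,0,0,1,0]
Step 11: insert vb at [10, 13] -> counters=[0,0,1,0,0,0,1,1,0,1,1,2,2,2,0,1,0,0,1,2,0,1,0,1,0,1,0,1,0,0,2,0,0,0,1,0]
Step 12: delete vk at [19, 21] -> counters=[0,0,1,0,0,0,1,1,0,1,1,2,2,2,0,1,0,0,1,1,0,0,0,1,0,1,0,1,0,0,2,0,0,0,1,0]
Step 13: insert kjj at [9, 11] -> counters=[0,0,1,0,0,0,1,1,0,2,1,3,2,2,0,1,0,0,1,1,0,0,0,1,0,1,0,1,0,0,2,0,0,0,1,0]
Step 14: insert lyw at [12, 18] -> counters=[0,0,1,0,0,0,1,1,0,2,1,3,3,2,0,1,0,0,2,1,0,0,0,1,0,1,0,1,0,0,2,0,0,0,1,0]
Step 15: insert lyw at [12, 18] -> counters=[0,0,1,0,0,0,1,1,0,2,1,3,4,2,0,1,0,0,3,1,0,0,0,1,0,1,0,1,0,0,2,0,0,0,1,0]
Step 16: insert lyw at [12, 18] -> counters=[0,0,1,0,0,0,1,1,0,2,1,3,5,2,0,1,0,0,4,1,0,0,0,1,0,1,0,1,0,0,2,0,0,0,1,0]
Step 17: insert xhz at [11, 30] -> counters=[0,0,1,0,0,0,1,1,0,2,1,4,5,2,0,1,0,0,4,1,0,0,0,1,0,1,0,1,0,0,3,0,0,0,1,0]
Step 18: delete uh at [25, 34] -> counters=[0,0,1,0,0,0,1,1,0,2,1,4,5,2,0,1,0,0,4,1,0,0,0,1,0,0,0,1,0,0,3,0,0,0,0,0]
Step 19: insert xhz at [11, 30] -> counters=[0,0,1,0,0,0,1,1,0,2,1,5,5,2,0,1,0,0,4,1,0,0,0,1,0,0,0,1,0,0,4,0,0,0,0,0]
Query lyw: check counters[12]=5 counters[18]=4 -> maybe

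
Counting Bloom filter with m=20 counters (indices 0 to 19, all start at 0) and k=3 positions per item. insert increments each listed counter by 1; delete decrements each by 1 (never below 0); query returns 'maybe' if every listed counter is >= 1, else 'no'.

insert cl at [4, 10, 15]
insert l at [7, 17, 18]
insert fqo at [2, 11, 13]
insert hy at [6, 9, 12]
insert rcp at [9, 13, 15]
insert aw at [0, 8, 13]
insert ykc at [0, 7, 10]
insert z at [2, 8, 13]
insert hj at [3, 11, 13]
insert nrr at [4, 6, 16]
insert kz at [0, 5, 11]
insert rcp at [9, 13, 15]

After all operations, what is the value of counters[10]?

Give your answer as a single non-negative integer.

Step 1: insert cl at [4, 10, 15] -> counters=[0,0,0,0,1,0,0,0,0,0,1,0,0,0,0,1,0,0,0,0]
Step 2: insert l at [7, 17, 18] -> counters=[0,0,0,0,1,0,0,1,0,0,1,0,0,0,0,1,0,1,1,0]
Step 3: insert fqo at [2, 11, 13] -> counters=[0,0,1,0,1,0,0,1,0,0,1,1,0,1,0,1,0,1,1,0]
Step 4: insert hy at [6, 9, 12] -> counters=[0,0,1,0,1,0,1,1,0,1,1,1,1,1,0,1,0,1,1,0]
Step 5: insert rcp at [9, 13, 15] -> counters=[0,0,1,0,1,0,1,1,0,2,1,1,1,2,0,2,0,1,1,0]
Step 6: insert aw at [0, 8, 13] -> counters=[1,0,1,0,1,0,1,1,1,2,1,1,1,3,0,2,0,1,1,0]
Step 7: insert ykc at [0, 7, 10] -> counters=[2,0,1,0,1,0,1,2,1,2,2,1,1,3,0,2,0,1,1,0]
Step 8: insert z at [2, 8, 13] -> counters=[2,0,2,0,1,0,1,2,2,2,2,1,1,4,0,2,0,1,1,0]
Step 9: insert hj at [3, 11, 13] -> counters=[2,0,2,1,1,0,1,2,2,2,2,2,1,5,0,2,0,1,1,0]
Step 10: insert nrr at [4, 6, 16] -> counters=[2,0,2,1,2,0,2,2,2,2,2,2,1,5,0,2,1,1,1,0]
Step 11: insert kz at [0, 5, 11] -> counters=[3,0,2,1,2,1,2,2,2,2,2,3,1,5,0,2,1,1,1,0]
Step 12: insert rcp at [9, 13, 15] -> counters=[3,0,2,1,2,1,2,2,2,3,2,3,1,6,0,3,1,1,1,0]
Final counters=[3,0,2,1,2,1,2,2,2,3,2,3,1,6,0,3,1,1,1,0] -> counters[10]=2

Answer: 2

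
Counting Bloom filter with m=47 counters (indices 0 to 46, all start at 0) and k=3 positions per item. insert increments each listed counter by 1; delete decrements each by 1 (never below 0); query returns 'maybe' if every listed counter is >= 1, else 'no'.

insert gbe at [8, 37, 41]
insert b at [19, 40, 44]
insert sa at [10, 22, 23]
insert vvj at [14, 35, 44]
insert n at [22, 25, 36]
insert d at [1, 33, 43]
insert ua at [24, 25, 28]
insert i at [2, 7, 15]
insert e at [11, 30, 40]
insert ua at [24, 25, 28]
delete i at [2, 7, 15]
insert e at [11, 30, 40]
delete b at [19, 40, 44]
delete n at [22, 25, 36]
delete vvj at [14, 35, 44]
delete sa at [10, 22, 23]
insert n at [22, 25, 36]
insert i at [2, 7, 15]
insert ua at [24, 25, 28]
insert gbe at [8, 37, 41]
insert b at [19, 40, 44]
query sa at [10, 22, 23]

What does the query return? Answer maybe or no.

Answer: no

Derivation:
Step 1: insert gbe at [8, 37, 41] -> counters=[0,0,0,0,0,0,0,0,1,0,0,0,0,0,0,0,0,0,0,0,0,0,0,0,0,0,0,0,0,0,0,0,0,0,0,0,0,1,0,0,0,1,0,0,0,0,0]
Step 2: insert b at [19, 40, 44] -> counters=[0,0,0,0,0,0,0,0,1,0,0,0,0,0,0,0,0,0,0,1,0,0,0,0,0,0,0,0,0,0,0,0,0,0,0,0,0,1,0,0,1,1,0,0,1,0,0]
Step 3: insert sa at [10, 22, 23] -> counters=[0,0,0,0,0,0,0,0,1,0,1,0,0,0,0,0,0,0,0,1,0,0,1,1,0,0,0,0,0,0,0,0,0,0,0,0,0,1,0,0,1,1,0,0,1,0,0]
Step 4: insert vvj at [14, 35, 44] -> counters=[0,0,0,0,0,0,0,0,1,0,1,0,0,0,1,0,0,0,0,1,0,0,1,1,0,0,0,0,0,0,0,0,0,0,0,1,0,1,0,0,1,1,0,0,2,0,0]
Step 5: insert n at [22, 25, 36] -> counters=[0,0,0,0,0,0,0,0,1,0,1,0,0,0,1,0,0,0,0,1,0,0,2,1,0,1,0,0,0,0,0,0,0,0,0,1,1,1,0,0,1,1,0,0,2,0,0]
Step 6: insert d at [1, 33, 43] -> counters=[0,1,0,0,0,0,0,0,1,0,1,0,0,0,1,0,0,0,0,1,0,0,2,1,0,1,0,0,0,0,0,0,0,1,0,1,1,1,0,0,1,1,0,1,2,0,0]
Step 7: insert ua at [24, 25, 28] -> counters=[0,1,0,0,0,0,0,0,1,0,1,0,0,0,1,0,0,0,0,1,0,0,2,1,1,2,0,0,1,0,0,0,0,1,0,1,1,1,0,0,1,1,0,1,2,0,0]
Step 8: insert i at [2, 7, 15] -> counters=[0,1,1,0,0,0,0,1,1,0,1,0,0,0,1,1,0,0,0,1,0,0,2,1,1,2,0,0,1,0,0,0,0,1,0,1,1,1,0,0,1,1,0,1,2,0,0]
Step 9: insert e at [11, 30, 40] -> counters=[0,1,1,0,0,0,0,1,1,0,1,1,0,0,1,1,0,0,0,1,0,0,2,1,1,2,0,0,1,0,1,0,0,1,0,1,1,1,0,0,2,1,0,1,2,0,0]
Step 10: insert ua at [24, 25, 28] -> counters=[0,1,1,0,0,0,0,1,1,0,1,1,0,0,1,1,0,0,0,1,0,0,2,1,2,3,0,0,2,0,1,0,0,1,0,1,1,1,0,0,2,1,0,1,2,0,0]
Step 11: delete i at [2, 7, 15] -> counters=[0,1,0,0,0,0,0,0,1,0,1,1,0,0,1,0,0,0,0,1,0,0,2,1,2,3,0,0,2,0,1,0,0,1,0,1,1,1,0,0,2,1,0,1,2,0,0]
Step 12: insert e at [11, 30, 40] -> counters=[0,1,0,0,0,0,0,0,1,0,1,2,0,0,1,0,0,0,0,1,0,0,2,1,2,3,0,0,2,0,2,0,0,1,0,1,1,1,0,0,3,1,0,1,2,0,0]
Step 13: delete b at [19, 40, 44] -> counters=[0,1,0,0,0,0,0,0,1,0,1,2,0,0,1,0,0,0,0,0,0,0,2,1,2,3,0,0,2,0,2,0,0,1,0,1,1,1,0,0,2,1,0,1,1,0,0]
Step 14: delete n at [22, 25, 36] -> counters=[0,1,0,0,0,0,0,0,1,0,1,2,0,0,1,0,0,0,0,0,0,0,1,1,2,2,0,0,2,0,2,0,0,1,0,1,0,1,0,0,2,1,0,1,1,0,0]
Step 15: delete vvj at [14, 35, 44] -> counters=[0,1,0,0,0,0,0,0,1,0,1,2,0,0,0,0,0,0,0,0,0,0,1,1,2,2,0,0,2,0,2,0,0,1,0,0,0,1,0,0,2,1,0,1,0,0,0]
Step 16: delete sa at [10, 22, 23] -> counters=[0,1,0,0,0,0,0,0,1,0,0,2,0,0,0,0,0,0,0,0,0,0,0,0,2,2,0,0,2,0,2,0,0,1,0,0,0,1,0,0,2,1,0,1,0,0,0]
Step 17: insert n at [22, 25, 36] -> counters=[0,1,0,0,0,0,0,0,1,0,0,2,0,0,0,0,0,0,0,0,0,0,1,0,2,3,0,0,2,0,2,0,0,1,0,0,1,1,0,0,2,1,0,1,0,0,0]
Step 18: insert i at [2, 7, 15] -> counters=[0,1,1,0,0,0,0,1,1,0,0,2,0,0,0,1,0,0,0,0,0,0,1,0,2,3,0,0,2,0,2,0,0,1,0,0,1,1,0,0,2,1,0,1,0,0,0]
Step 19: insert ua at [24, 25, 28] -> counters=[0,1,1,0,0,0,0,1,1,0,0,2,0,0,0,1,0,0,0,0,0,0,1,0,3,4,0,0,3,0,2,0,0,1,0,0,1,1,0,0,2,1,0,1,0,0,0]
Step 20: insert gbe at [8, 37, 41] -> counters=[0,1,1,0,0,0,0,1,2,0,0,2,0,0,0,1,0,0,0,0,0,0,1,0,3,4,0,0,3,0,2,0,0,1,0,0,1,2,0,0,2,2,0,1,0,0,0]
Step 21: insert b at [19, 40, 44] -> counters=[0,1,1,0,0,0,0,1,2,0,0,2,0,0,0,1,0,0,0,1,0,0,1,0,3,4,0,0,3,0,2,0,0,1,0,0,1,2,0,0,3,2,0,1,1,0,0]
Query sa: check counters[10]=0 counters[22]=1 counters[23]=0 -> no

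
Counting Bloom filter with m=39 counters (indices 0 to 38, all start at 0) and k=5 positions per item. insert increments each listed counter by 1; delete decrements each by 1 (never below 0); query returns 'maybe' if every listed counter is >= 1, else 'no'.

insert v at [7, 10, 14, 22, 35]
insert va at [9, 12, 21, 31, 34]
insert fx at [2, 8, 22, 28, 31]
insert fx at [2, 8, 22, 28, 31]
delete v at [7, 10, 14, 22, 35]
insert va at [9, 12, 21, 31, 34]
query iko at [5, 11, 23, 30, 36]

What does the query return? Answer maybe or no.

Answer: no

Derivation:
Step 1: insert v at [7, 10, 14, 22, 35] -> counters=[0,0,0,0,0,0,0,1,0,0,1,0,0,0,1,0,0,0,0,0,0,0,1,0,0,0,0,0,0,0,0,0,0,0,0,1,0,0,0]
Step 2: insert va at [9, 12, 21, 31, 34] -> counters=[0,0,0,0,0,0,0,1,0,1,1,0,1,0,1,0,0,0,0,0,0,1,1,0,0,0,0,0,0,0,0,1,0,0,1,1,0,0,0]
Step 3: insert fx at [2, 8, 22, 28, 31] -> counters=[0,0,1,0,0,0,0,1,1,1,1,0,1,0,1,0,0,0,0,0,0,1,2,0,0,0,0,0,1,0,0,2,0,0,1,1,0,0,0]
Step 4: insert fx at [2, 8, 22, 28, 31] -> counters=[0,0,2,0,0,0,0,1,2,1,1,0,1,0,1,0,0,0,0,0,0,1,3,0,0,0,0,0,2,0,0,3,0,0,1,1,0,0,0]
Step 5: delete v at [7, 10, 14, 22, 35] -> counters=[0,0,2,0,0,0,0,0,2,1,0,0,1,0,0,0,0,0,0,0,0,1,2,0,0,0,0,0,2,0,0,3,0,0,1,0,0,0,0]
Step 6: insert va at [9, 12, 21, 31, 34] -> counters=[0,0,2,0,0,0,0,0,2,2,0,0,2,0,0,0,0,0,0,0,0,2,2,0,0,0,0,0,2,0,0,4,0,0,2,0,0,0,0]
Query iko: check counters[5]=0 counters[11]=0 counters[23]=0 counters[30]=0 counters[36]=0 -> no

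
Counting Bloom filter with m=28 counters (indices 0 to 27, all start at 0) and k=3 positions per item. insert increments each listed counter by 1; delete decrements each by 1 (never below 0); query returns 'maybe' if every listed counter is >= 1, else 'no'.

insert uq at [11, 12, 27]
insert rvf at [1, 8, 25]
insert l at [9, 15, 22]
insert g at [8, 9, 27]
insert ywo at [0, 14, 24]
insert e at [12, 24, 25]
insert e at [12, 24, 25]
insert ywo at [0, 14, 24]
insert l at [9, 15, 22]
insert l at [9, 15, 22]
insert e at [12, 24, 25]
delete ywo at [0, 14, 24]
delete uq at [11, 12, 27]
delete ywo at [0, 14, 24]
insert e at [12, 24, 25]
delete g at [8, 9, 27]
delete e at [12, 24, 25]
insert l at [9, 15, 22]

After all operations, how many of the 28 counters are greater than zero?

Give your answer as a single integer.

Answer: 8

Derivation:
Step 1: insert uq at [11, 12, 27] -> counters=[0,0,0,0,0,0,0,0,0,0,0,1,1,0,0,0,0,0,0,0,0,0,0,0,0,0,0,1]
Step 2: insert rvf at [1, 8, 25] -> counters=[0,1,0,0,0,0,0,0,1,0,0,1,1,0,0,0,0,0,0,0,0,0,0,0,0,1,0,1]
Step 3: insert l at [9, 15, 22] -> counters=[0,1,0,0,0,0,0,0,1,1,0,1,1,0,0,1,0,0,0,0,0,0,1,0,0,1,0,1]
Step 4: insert g at [8, 9, 27] -> counters=[0,1,0,0,0,0,0,0,2,2,0,1,1,0,0,1,0,0,0,0,0,0,1,0,0,1,0,2]
Step 5: insert ywo at [0, 14, 24] -> counters=[1,1,0,0,0,0,0,0,2,2,0,1,1,0,1,1,0,0,0,0,0,0,1,0,1,1,0,2]
Step 6: insert e at [12, 24, 25] -> counters=[1,1,0,0,0,0,0,0,2,2,0,1,2,0,1,1,0,0,0,0,0,0,1,0,2,2,0,2]
Step 7: insert e at [12, 24, 25] -> counters=[1,1,0,0,0,0,0,0,2,2,0,1,3,0,1,1,0,0,0,0,0,0,1,0,3,3,0,2]
Step 8: insert ywo at [0, 14, 24] -> counters=[2,1,0,0,0,0,0,0,2,2,0,1,3,0,2,1,0,0,0,0,0,0,1,0,4,3,0,2]
Step 9: insert l at [9, 15, 22] -> counters=[2,1,0,0,0,0,0,0,2,3,0,1,3,0,2,2,0,0,0,0,0,0,2,0,4,3,0,2]
Step 10: insert l at [9, 15, 22] -> counters=[2,1,0,0,0,0,0,0,2,4,0,1,3,0,2,3,0,0,0,0,0,0,3,0,4,3,0,2]
Step 11: insert e at [12, 24, 25] -> counters=[2,1,0,0,0,0,0,0,2,4,0,1,4,0,2,3,0,0,0,0,0,0,3,0,5,4,0,2]
Step 12: delete ywo at [0, 14, 24] -> counters=[1,1,0,0,0,0,0,0,2,4,0,1,4,0,1,3,0,0,0,0,0,0,3,0,4,4,0,2]
Step 13: delete uq at [11, 12, 27] -> counters=[1,1,0,0,0,0,0,0,2,4,0,0,3,0,1,3,0,0,0,0,0,0,3,0,4,4,0,1]
Step 14: delete ywo at [0, 14, 24] -> counters=[0,1,0,0,0,0,0,0,2,4,0,0,3,0,0,3,0,0,0,0,0,0,3,0,3,4,0,1]
Step 15: insert e at [12, 24, 25] -> counters=[0,1,0,0,0,0,0,0,2,4,0,0,4,0,0,3,0,0,0,0,0,0,3,0,4,5,0,1]
Step 16: delete g at [8, 9, 27] -> counters=[0,1,0,0,0,0,0,0,1,3,0,0,4,0,0,3,0,0,0,0,0,0,3,0,4,5,0,0]
Step 17: delete e at [12, 24, 25] -> counters=[0,1,0,0,0,0,0,0,1,3,0,0,3,0,0,3,0,0,0,0,0,0,3,0,3,4,0,0]
Step 18: insert l at [9, 15, 22] -> counters=[0,1,0,0,0,0,0,0,1,4,0,0,3,0,0,4,0,0,0,0,0,0,4,0,3,4,0,0]
Final counters=[0,1,0,0,0,0,0,0,1,4,0,0,3,0,0,4,0,0,0,0,0,0,4,0,3,4,0,0] -> 8 nonzero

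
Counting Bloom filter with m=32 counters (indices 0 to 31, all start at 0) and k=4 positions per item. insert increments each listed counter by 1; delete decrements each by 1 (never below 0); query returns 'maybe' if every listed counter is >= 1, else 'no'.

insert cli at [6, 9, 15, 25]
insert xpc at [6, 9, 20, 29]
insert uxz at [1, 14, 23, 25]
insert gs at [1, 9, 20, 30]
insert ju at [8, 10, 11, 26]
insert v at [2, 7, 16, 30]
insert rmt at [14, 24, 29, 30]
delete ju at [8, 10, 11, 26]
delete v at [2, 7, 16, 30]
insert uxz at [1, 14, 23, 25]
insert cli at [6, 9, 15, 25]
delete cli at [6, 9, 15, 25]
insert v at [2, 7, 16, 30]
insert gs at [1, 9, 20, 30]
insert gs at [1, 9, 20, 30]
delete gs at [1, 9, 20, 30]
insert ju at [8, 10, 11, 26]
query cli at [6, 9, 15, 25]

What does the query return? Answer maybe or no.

Answer: maybe

Derivation:
Step 1: insert cli at [6, 9, 15, 25] -> counters=[0,0,0,0,0,0,1,0,0,1,0,0,0,0,0,1,0,0,0,0,0,0,0,0,0,1,0,0,0,0,0,0]
Step 2: insert xpc at [6, 9, 20, 29] -> counters=[0,0,0,0,0,0,2,0,0,2,0,0,0,0,0,1,0,0,0,0,1,0,0,0,0,1,0,0,0,1,0,0]
Step 3: insert uxz at [1, 14, 23, 25] -> counters=[0,1,0,0,0,0,2,0,0,2,0,0,0,0,1,1,0,0,0,0,1,0,0,1,0,2,0,0,0,1,0,0]
Step 4: insert gs at [1, 9, 20, 30] -> counters=[0,2,0,0,0,0,2,0,0,3,0,0,0,0,1,1,0,0,0,0,2,0,0,1,0,2,0,0,0,1,1,0]
Step 5: insert ju at [8, 10, 11, 26] -> counters=[0,2,0,0,0,0,2,0,1,3,1,1,0,0,1,1,0,0,0,0,2,0,0,1,0,2,1,0,0,1,1,0]
Step 6: insert v at [2, 7, 16, 30] -> counters=[0,2,1,0,0,0,2,1,1,3,1,1,0,0,1,1,1,0,0,0,2,0,0,1,0,2,1,0,0,1,2,0]
Step 7: insert rmt at [14, 24, 29, 30] -> counters=[0,2,1,0,0,0,2,1,1,3,1,1,0,0,2,1,1,0,0,0,2,0,0,1,1,2,1,0,0,2,3,0]
Step 8: delete ju at [8, 10, 11, 26] -> counters=[0,2,1,0,0,0,2,1,0,3,0,0,0,0,2,1,1,0,0,0,2,0,0,1,1,2,0,0,0,2,3,0]
Step 9: delete v at [2, 7, 16, 30] -> counters=[0,2,0,0,0,0,2,0,0,3,0,0,0,0,2,1,0,0,0,0,2,0,0,1,1,2,0,0,0,2,2,0]
Step 10: insert uxz at [1, 14, 23, 25] -> counters=[0,3,0,0,0,0,2,0,0,3,0,0,0,0,3,1,0,0,0,0,2,0,0,2,1,3,0,0,0,2,2,0]
Step 11: insert cli at [6, 9, 15, 25] -> counters=[0,3,0,0,0,0,3,0,0,4,0,0,0,0,3,2,0,0,0,0,2,0,0,2,1,4,0,0,0,2,2,0]
Step 12: delete cli at [6, 9, 15, 25] -> counters=[0,3,0,0,0,0,2,0,0,3,0,0,0,0,3,1,0,0,0,0,2,0,0,2,1,3,0,0,0,2,2,0]
Step 13: insert v at [2, 7, 16, 30] -> counters=[0,3,1,0,0,0,2,1,0,3,0,0,0,0,3,1,1,0,0,0,2,0,0,2,1,3,0,0,0,2,3,0]
Step 14: insert gs at [1, 9, 20, 30] -> counters=[0,4,1,0,0,0,2,1,0,4,0,0,0,0,3,1,1,0,0,0,3,0,0,2,1,3,0,0,0,2,4,0]
Step 15: insert gs at [1, 9, 20, 30] -> counters=[0,5,1,0,0,0,2,1,0,5,0,0,0,0,3,1,1,0,0,0,4,0,0,2,1,3,0,0,0,2,5,0]
Step 16: delete gs at [1, 9, 20, 30] -> counters=[0,4,1,0,0,0,2,1,0,4,0,0,0,0,3,1,1,0,0,0,3,0,0,2,1,3,0,0,0,2,4,0]
Step 17: insert ju at [8, 10, 11, 26] -> counters=[0,4,1,0,0,0,2,1,1,4,1,1,0,0,3,1,1,0,0,0,3,0,0,2,1,3,1,0,0,2,4,0]
Query cli: check counters[6]=2 counters[9]=4 counters[15]=1 counters[25]=3 -> maybe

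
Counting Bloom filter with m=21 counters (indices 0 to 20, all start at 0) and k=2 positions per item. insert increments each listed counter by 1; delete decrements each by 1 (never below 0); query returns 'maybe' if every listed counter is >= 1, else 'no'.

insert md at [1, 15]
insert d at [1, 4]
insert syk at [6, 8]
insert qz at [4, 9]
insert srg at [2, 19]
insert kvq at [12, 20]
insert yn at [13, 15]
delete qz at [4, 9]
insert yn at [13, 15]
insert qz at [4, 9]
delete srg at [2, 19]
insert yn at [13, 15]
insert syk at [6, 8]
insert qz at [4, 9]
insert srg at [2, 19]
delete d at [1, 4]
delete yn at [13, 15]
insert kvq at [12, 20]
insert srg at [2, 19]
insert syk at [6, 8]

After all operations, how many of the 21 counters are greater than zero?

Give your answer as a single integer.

Step 1: insert md at [1, 15] -> counters=[0,1,0,0,0,0,0,0,0,0,0,0,0,0,0,1,0,0,0,0,0]
Step 2: insert d at [1, 4] -> counters=[0,2,0,0,1,0,0,0,0,0,0,0,0,0,0,1,0,0,0,0,0]
Step 3: insert syk at [6, 8] -> counters=[0,2,0,0,1,0,1,0,1,0,0,0,0,0,0,1,0,0,0,0,0]
Step 4: insert qz at [4, 9] -> counters=[0,2,0,0,2,0,1,0,1,1,0,0,0,0,0,1,0,0,0,0,0]
Step 5: insert srg at [2, 19] -> counters=[0,2,1,0,2,0,1,0,1,1,0,0,0,0,0,1,0,0,0,1,0]
Step 6: insert kvq at [12, 20] -> counters=[0,2,1,0,2,0,1,0,1,1,0,0,1,0,0,1,0,0,0,1,1]
Step 7: insert yn at [13, 15] -> counters=[0,2,1,0,2,0,1,0,1,1,0,0,1,1,0,2,0,0,0,1,1]
Step 8: delete qz at [4, 9] -> counters=[0,2,1,0,1,0,1,0,1,0,0,0,1,1,0,2,0,0,0,1,1]
Step 9: insert yn at [13, 15] -> counters=[0,2,1,0,1,0,1,0,1,0,0,0,1,2,0,3,0,0,0,1,1]
Step 10: insert qz at [4, 9] -> counters=[0,2,1,0,2,0,1,0,1,1,0,0,1,2,0,3,0,0,0,1,1]
Step 11: delete srg at [2, 19] -> counters=[0,2,0,0,2,0,1,0,1,1,0,0,1,2,0,3,0,0,0,0,1]
Step 12: insert yn at [13, 15] -> counters=[0,2,0,0,2,0,1,0,1,1,0,0,1,3,0,4,0,0,0,0,1]
Step 13: insert syk at [6, 8] -> counters=[0,2,0,0,2,0,2,0,2,1,0,0,1,3,0,4,0,0,0,0,1]
Step 14: insert qz at [4, 9] -> counters=[0,2,0,0,3,0,2,0,2,2,0,0,1,3,0,4,0,0,0,0,1]
Step 15: insert srg at [2, 19] -> counters=[0,2,1,0,3,0,2,0,2,2,0,0,1,3,0,4,0,0,0,1,1]
Step 16: delete d at [1, 4] -> counters=[0,1,1,0,2,0,2,0,2,2,0,0,1,3,0,4,0,0,0,1,1]
Step 17: delete yn at [13, 15] -> counters=[0,1,1,0,2,0,2,0,2,2,0,0,1,2,0,3,0,0,0,1,1]
Step 18: insert kvq at [12, 20] -> counters=[0,1,1,0,2,0,2,0,2,2,0,0,2,2,0,3,0,0,0,1,2]
Step 19: insert srg at [2, 19] -> counters=[0,1,2,0,2,0,2,0,2,2,0,0,2,2,0,3,0,0,0,2,2]
Step 20: insert syk at [6, 8] -> counters=[0,1,2,0,2,0,3,0,3,2,0,0,2,2,0,3,0,0,0,2,2]
Final counters=[0,1,2,0,2,0,3,0,3,2,0,0,2,2,0,3,0,0,0,2,2] -> 11 nonzero

Answer: 11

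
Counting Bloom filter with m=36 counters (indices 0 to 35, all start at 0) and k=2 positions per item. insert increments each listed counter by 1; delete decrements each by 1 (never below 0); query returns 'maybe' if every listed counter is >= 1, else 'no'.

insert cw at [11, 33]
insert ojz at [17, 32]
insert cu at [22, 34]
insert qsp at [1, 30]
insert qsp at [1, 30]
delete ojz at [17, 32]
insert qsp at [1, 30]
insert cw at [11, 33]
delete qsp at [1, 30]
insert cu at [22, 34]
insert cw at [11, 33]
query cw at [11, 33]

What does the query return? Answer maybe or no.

Answer: maybe

Derivation:
Step 1: insert cw at [11, 33] -> counters=[0,0,0,0,0,0,0,0,0,0,0,1,0,0,0,0,0,0,0,0,0,0,0,0,0,0,0,0,0,0,0,0,0,1,0,0]
Step 2: insert ojz at [17, 32] -> counters=[0,0,0,0,0,0,0,0,0,0,0,1,0,0,0,0,0,1,0,0,0,0,0,0,0,0,0,0,0,0,0,0,1,1,0,0]
Step 3: insert cu at [22, 34] -> counters=[0,0,0,0,0,0,0,0,0,0,0,1,0,0,0,0,0,1,0,0,0,0,1,0,0,0,0,0,0,0,0,0,1,1,1,0]
Step 4: insert qsp at [1, 30] -> counters=[0,1,0,0,0,0,0,0,0,0,0,1,0,0,0,0,0,1,0,0,0,0,1,0,0,0,0,0,0,0,1,0,1,1,1,0]
Step 5: insert qsp at [1, 30] -> counters=[0,2,0,0,0,0,0,0,0,0,0,1,0,0,0,0,0,1,0,0,0,0,1,0,0,0,0,0,0,0,2,0,1,1,1,0]
Step 6: delete ojz at [17, 32] -> counters=[0,2,0,0,0,0,0,0,0,0,0,1,0,0,0,0,0,0,0,0,0,0,1,0,0,0,0,0,0,0,2,0,0,1,1,0]
Step 7: insert qsp at [1, 30] -> counters=[0,3,0,0,0,0,0,0,0,0,0,1,0,0,0,0,0,0,0,0,0,0,1,0,0,0,0,0,0,0,3,0,0,1,1,0]
Step 8: insert cw at [11, 33] -> counters=[0,3,0,0,0,0,0,0,0,0,0,2,0,0,0,0,0,0,0,0,0,0,1,0,0,0,0,0,0,0,3,0,0,2,1,0]
Step 9: delete qsp at [1, 30] -> counters=[0,2,0,0,0,0,0,0,0,0,0,2,0,0,0,0,0,0,0,0,0,0,1,0,0,0,0,0,0,0,2,0,0,2,1,0]
Step 10: insert cu at [22, 34] -> counters=[0,2,0,0,0,0,0,0,0,0,0,2,0,0,0,0,0,0,0,0,0,0,2,0,0,0,0,0,0,0,2,0,0,2,2,0]
Step 11: insert cw at [11, 33] -> counters=[0,2,0,0,0,0,0,0,0,0,0,3,0,0,0,0,0,0,0,0,0,0,2,0,0,0,0,0,0,0,2,0,0,3,2,0]
Query cw: check counters[11]=3 counters[33]=3 -> maybe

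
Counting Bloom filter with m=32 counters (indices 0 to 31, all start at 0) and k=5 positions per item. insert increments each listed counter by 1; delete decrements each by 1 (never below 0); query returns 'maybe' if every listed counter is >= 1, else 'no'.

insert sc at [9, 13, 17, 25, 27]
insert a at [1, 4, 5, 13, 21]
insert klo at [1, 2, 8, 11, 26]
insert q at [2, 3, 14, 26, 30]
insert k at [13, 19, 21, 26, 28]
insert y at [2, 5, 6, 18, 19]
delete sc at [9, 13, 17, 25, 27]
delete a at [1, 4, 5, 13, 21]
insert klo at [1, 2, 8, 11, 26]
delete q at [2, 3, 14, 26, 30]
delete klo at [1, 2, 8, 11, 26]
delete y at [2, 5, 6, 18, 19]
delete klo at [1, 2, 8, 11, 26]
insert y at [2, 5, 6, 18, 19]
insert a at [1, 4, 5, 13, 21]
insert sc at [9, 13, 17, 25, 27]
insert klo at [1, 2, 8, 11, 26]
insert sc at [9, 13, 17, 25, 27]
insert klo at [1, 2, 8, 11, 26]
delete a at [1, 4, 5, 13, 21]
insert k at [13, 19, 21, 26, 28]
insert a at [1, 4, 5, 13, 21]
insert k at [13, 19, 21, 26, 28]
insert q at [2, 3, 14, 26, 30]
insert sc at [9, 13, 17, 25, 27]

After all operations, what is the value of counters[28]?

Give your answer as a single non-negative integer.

Step 1: insert sc at [9, 13, 17, 25, 27] -> counters=[0,0,0,0,0,0,0,0,0,1,0,0,0,1,0,0,0,1,0,0,0,0,0,0,0,1,0,1,0,0,0,0]
Step 2: insert a at [1, 4, 5, 13, 21] -> counters=[0,1,0,0,1,1,0,0,0,1,0,0,0,2,0,0,0,1,0,0,0,1,0,0,0,1,0,1,0,0,0,0]
Step 3: insert klo at [1, 2, 8, 11, 26] -> counters=[0,2,1,0,1,1,0,0,1,1,0,1,0,2,0,0,0,1,0,0,0,1,0,0,0,1,1,1,0,0,0,0]
Step 4: insert q at [2, 3, 14, 26, 30] -> counters=[0,2,2,1,1,1,0,0,1,1,0,1,0,2,1,0,0,1,0,0,0,1,0,0,0,1,2,1,0,0,1,0]
Step 5: insert k at [13, 19, 21, 26, 28] -> counters=[0,2,2,1,1,1,0,0,1,1,0,1,0,3,1,0,0,1,0,1,0,2,0,0,0,1,3,1,1,0,1,0]
Step 6: insert y at [2, 5, 6, 18, 19] -> counters=[0,2,3,1,1,2,1,0,1,1,0,1,0,3,1,0,0,1,1,2,0,2,0,0,0,1,3,1,1,0,1,0]
Step 7: delete sc at [9, 13, 17, 25, 27] -> counters=[0,2,3,1,1,2,1,0,1,0,0,1,0,2,1,0,0,0,1,2,0,2,0,0,0,0,3,0,1,0,1,0]
Step 8: delete a at [1, 4, 5, 13, 21] -> counters=[0,1,3,1,0,1,1,0,1,0,0,1,0,1,1,0,0,0,1,2,0,1,0,0,0,0,3,0,1,0,1,0]
Step 9: insert klo at [1, 2, 8, 11, 26] -> counters=[0,2,4,1,0,1,1,0,2,0,0,2,0,1,1,0,0,0,1,2,0,1,0,0,0,0,4,0,1,0,1,0]
Step 10: delete q at [2, 3, 14, 26, 30] -> counters=[0,2,3,0,0,1,1,0,2,0,0,2,0,1,0,0,0,0,1,2,0,1,0,0,0,0,3,0,1,0,0,0]
Step 11: delete klo at [1, 2, 8, 11, 26] -> counters=[0,1,2,0,0,1,1,0,1,0,0,1,0,1,0,0,0,0,1,2,0,1,0,0,0,0,2,0,1,0,0,0]
Step 12: delete y at [2, 5, 6, 18, 19] -> counters=[0,1,1,0,0,0,0,0,1,0,0,1,0,1,0,0,0,0,0,1,0,1,0,0,0,0,2,0,1,0,0,0]
Step 13: delete klo at [1, 2, 8, 11, 26] -> counters=[0,0,0,0,0,0,0,0,0,0,0,0,0,1,0,0,0,0,0,1,0,1,0,0,0,0,1,0,1,0,0,0]
Step 14: insert y at [2, 5, 6, 18, 19] -> counters=[0,0,1,0,0,1,1,0,0,0,0,0,0,1,0,0,0,0,1,2,0,1,0,0,0,0,1,0,1,0,0,0]
Step 15: insert a at [1, 4, 5, 13, 21] -> counters=[0,1,1,0,1,2,1,0,0,0,0,0,0,2,0,0,0,0,1,2,0,2,0,0,0,0,1,0,1,0,0,0]
Step 16: insert sc at [9, 13, 17, 25, 27] -> counters=[0,1,1,0,1,2,1,0,0,1,0,0,0,3,0,0,0,1,1,2,0,2,0,0,0,1,1,1,1,0,0,0]
Step 17: insert klo at [1, 2, 8, 11, 26] -> counters=[0,2,2,0,1,2,1,0,1,1,0,1,0,3,0,0,0,1,1,2,0,2,0,0,0,1,2,1,1,0,0,0]
Step 18: insert sc at [9, 13, 17, 25, 27] -> counters=[0,2,2,0,1,2,1,0,1,2,0,1,0,4,0,0,0,2,1,2,0,2,0,0,0,2,2,2,1,0,0,0]
Step 19: insert klo at [1, 2, 8, 11, 26] -> counters=[0,3,3,0,1,2,1,0,2,2,0,2,0,4,0,0,0,2,1,2,0,2,0,0,0,2,3,2,1,0,0,0]
Step 20: delete a at [1, 4, 5, 13, 21] -> counters=[0,2,3,0,0,1,1,0,2,2,0,2,0,3,0,0,0,2,1,2,0,1,0,0,0,2,3,2,1,0,0,0]
Step 21: insert k at [13, 19, 21, 26, 28] -> counters=[0,2,3,0,0,1,1,0,2,2,0,2,0,4,0,0,0,2,1,3,0,2,0,0,0,2,4,2,2,0,0,0]
Step 22: insert a at [1, 4, 5, 13, 21] -> counters=[0,3,3,0,1,2,1,0,2,2,0,2,0,5,0,0,0,2,1,3,0,3,0,0,0,2,4,2,2,0,0,0]
Step 23: insert k at [13, 19, 21, 26, 28] -> counters=[0,3,3,0,1,2,1,0,2,2,0,2,0,6,0,0,0,2,1,4,0,4,0,0,0,2,5,2,3,0,0,0]
Step 24: insert q at [2, 3, 14, 26, 30] -> counters=[0,3,4,1,1,2,1,0,2,2,0,2,0,6,1,0,0,2,1,4,0,4,0,0,0,2,6,2,3,0,1,0]
Step 25: insert sc at [9, 13, 17, 25, 27] -> counters=[0,3,4,1,1,2,1,0,2,3,0,2,0,7,1,0,0,3,1,4,0,4,0,0,0,3,6,3,3,0,1,0]
Final counters=[0,3,4,1,1,2,1,0,2,3,0,2,0,7,1,0,0,3,1,4,0,4,0,0,0,3,6,3,3,0,1,0] -> counters[28]=3

Answer: 3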